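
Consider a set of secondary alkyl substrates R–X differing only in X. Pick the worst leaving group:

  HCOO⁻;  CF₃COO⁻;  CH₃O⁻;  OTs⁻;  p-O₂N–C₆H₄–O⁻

The more stable X⁻ (or X) is on its own — i.e. the weaker a base it is — the better a leaving group it makes.
OTs⁻: pKₐ(p-CH₃C₆H₄SO₃H (TsOH)) ≈ -2.8
CF₃COO⁻: pKₐ(CF₃COOH) ≈ 0.2
HCOO⁻: pKₐ(HCOOH) ≈ 3.8
p-O₂N–C₆H₄–O⁻: pKₐ(p-nitrophenol) ≈ 7.2
CH₃O⁻: pKₐ(CH₃OH) ≈ 15.5

CH₃O⁻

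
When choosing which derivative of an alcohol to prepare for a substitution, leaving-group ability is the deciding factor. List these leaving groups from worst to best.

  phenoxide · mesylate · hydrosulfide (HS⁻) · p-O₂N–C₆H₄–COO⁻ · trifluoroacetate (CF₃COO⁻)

phenoxide < hydrosulfide (HS⁻) < p-O₂N–C₆H₄–COO⁻ < trifluoroacetate (CF₃COO⁻) < mesylate

The more stable X⁻ (or X) is on its own — i.e. the weaker a base it is — the better a leaving group it makes.
mesylate: pKₐ(CH₃SO₃H (MsOH)) ≈ -1.9
trifluoroacetate (CF₃COO⁻): pKₐ(CF₃COOH) ≈ 0.2 — strongly electron-withdrawing CF₃ stabilises the carboxylate
p-O₂N–C₆H₄–COO⁻: pKₐ(p-nitrobenzoic acid) ≈ 3.4 — electron-withdrawing nitro group stabilises the carboxylate
hydrosulfide (HS⁻): pKₐ(H₂S) ≈ 7 — larger and more polarisable than the oxygen analogue
phenoxide: pKₐ(C₆H₅OH (phenol)) ≈ 10
Reversing gives the worst-to-best order requested.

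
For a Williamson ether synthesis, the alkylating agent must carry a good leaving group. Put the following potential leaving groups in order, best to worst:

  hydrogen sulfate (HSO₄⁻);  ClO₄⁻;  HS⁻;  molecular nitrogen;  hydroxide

molecular nitrogen > ClO₄⁻ > hydrogen sulfate (HSO₄⁻) > HS⁻ > hydroxide

molecular nitrogen: no meaningful conjugate acid; N₂ departs as an exceptionally stable neutral molecule
ClO₄⁻: pKₐ(HClO₄) ≈ -10
hydrogen sulfate (HSO₄⁻): pKₐ(H₂SO₄) ≈ -3
HS⁻: pKₐ(H₂S) ≈ 7
hydroxide: pKₐ(H₂O) ≈ 15.7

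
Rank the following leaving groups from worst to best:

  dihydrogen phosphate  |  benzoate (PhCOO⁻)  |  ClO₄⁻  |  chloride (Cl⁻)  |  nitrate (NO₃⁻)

benzoate (PhCOO⁻) < dihydrogen phosphate < nitrate (NO₃⁻) < chloride (Cl⁻) < ClO₄⁻

ClO₄⁻: pKₐ(HClO₄) ≈ -10 — extremely weak base; rarely used for safety reasons
chloride (Cl⁻): pKₐ(HCl) ≈ -7 — moderately weak base
nitrate (NO₃⁻): pKₐ(HNO₃) ≈ -1.3 — resonance-delocalised over three oxygens
dihydrogen phosphate: pKₐ(H₃PO₄) ≈ 2.1
benzoate (PhCOO⁻): pKₐ(C₆H₅COOH) ≈ 4.2
Listed from poorest to best leaving group as asked.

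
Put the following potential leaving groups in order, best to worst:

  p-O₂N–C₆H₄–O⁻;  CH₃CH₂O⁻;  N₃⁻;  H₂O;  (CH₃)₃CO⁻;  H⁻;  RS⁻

H₂O > N₃⁻ > p-O₂N–C₆H₄–O⁻ > RS⁻ > CH₃CH₂O⁻ > (CH₃)₃CO⁻ > H⁻

Rank by basicity of the departing species: weakest base leaves most easily.
H₂O: pKₐ(H₃O⁺) ≈ -1.7 — neutral; leaves from a protonated alcohol (R–OH₂⁺)
N₃⁻: pKₐ(HN₃) ≈ 4.7
p-O₂N–C₆H₄–O⁻: pKₐ(p-nitrophenol) ≈ 7.2 — nitro group delocalises the charge; the classic chromogenic LG
RS⁻: pKₐ(RSH (a thiol)) ≈ 10.5
CH₃CH₂O⁻: pKₐ(CH₃CH₂OH) ≈ 16
(CH₃)₃CO⁻: pKₐ(t-BuOH) ≈ 18 — bulky, strongly basic alkoxide
H⁻: pKₐ(H₂) ≈ 36 — extremely strong base; leaves only in special hydride-transfer contexts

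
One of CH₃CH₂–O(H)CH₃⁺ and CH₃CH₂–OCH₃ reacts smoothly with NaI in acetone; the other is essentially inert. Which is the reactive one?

CH₃CH₂–O(H)CH₃⁺

From CH₃CH₂–OCH₃ the departing group would be CH₃O⁻ (pKₐ(CH₃OH) ≈ 15.5). Strong base; alkoxides do not leave unassisted.
From CH₃CH₂–O(H)CH₃⁺ the leaving group is R'OH (pKₐ(R'OH₂⁺) ≈ -2.4). Neutral; leaves from a protonated ether (an oxonium ion, R–O(H)R'⁺).
(In practice CH₃CH₂–O(H)CH₃⁺ is made from CH₃CH₂–OCH₃ by protonation with concentrated HI, allowing neutral methanol, rather than methoxide, to depart.)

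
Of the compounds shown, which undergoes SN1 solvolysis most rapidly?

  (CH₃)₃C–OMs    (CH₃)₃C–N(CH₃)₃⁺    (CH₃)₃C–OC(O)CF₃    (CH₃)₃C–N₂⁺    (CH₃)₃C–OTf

(CH₃)₃C–N₂⁺

With the same alkyl group throughout, only the leaving group differentiates the rates.
A good leaving group is a weak base: the lower the pKₐ of its conjugate acid, the more readily it departs.
(CH₃)₃C–N₂⁺ loses N₂: no meaningful conjugate acid; N₂ departs as an exceptionally stable neutral molecule
(CH₃)₃C–OTf loses OTf⁻: pKₐ(CF₃SO₃H (triflic acid)) ≈ -14
(CH₃)₃C–OMs loses OMs⁻: pKₐ(CH₃SO₃H (MsOH)) ≈ -1.9
(CH₃)₃C–OC(O)CF₃ loses CF₃COO⁻: pKₐ(CF₃COOH) ≈ 0.2
(CH₃)₃C–N(CH₃)₃⁺ loses NR'₃: pKₐ(R'₃NH⁺) ≈ 10.7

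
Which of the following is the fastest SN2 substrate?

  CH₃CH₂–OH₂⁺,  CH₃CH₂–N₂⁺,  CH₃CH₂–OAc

Identical carbon frameworks mean the comparison reduces to leaving-group quality.
Leaving-group ability tracks the stability of the departed species; conjugate-acid pKₐ is the usual yardstick (lower pKₐ → better LG).
CH₃CH₂–N₂⁺ loses N₂: no meaningful conjugate acid; N₂ departs as an exceptionally stable neutral molecule
CH₃CH₂–OH₂⁺ loses H₂O: pKₐ(H₃O⁺) ≈ -1.7
CH₃CH₂–OAc loses AcO⁻: pKₐ(CH₃COOH) ≈ 4.8

CH₃CH₂–N₂⁺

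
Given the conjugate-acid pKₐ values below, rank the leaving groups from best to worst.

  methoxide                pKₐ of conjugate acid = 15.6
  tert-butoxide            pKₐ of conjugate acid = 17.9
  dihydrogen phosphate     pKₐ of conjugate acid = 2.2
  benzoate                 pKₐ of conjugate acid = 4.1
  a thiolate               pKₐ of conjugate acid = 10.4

Lower conjugate-acid pKₐ ⇒ weaker base ⇒ better leaving group.
Sorting by the given values: dihydrogen phosphate (2.2), benzoate (4.1), a thiolate (10.4), methoxide (15.6), tert-butoxide (17.9).

dihydrogen phosphate > benzoate > a thiolate > methoxide > tert-butoxide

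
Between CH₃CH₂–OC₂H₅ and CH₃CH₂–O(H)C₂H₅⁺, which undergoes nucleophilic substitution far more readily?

CH₃CH₂–O(H)C₂H₅⁺

From CH₃CH₂–OC₂H₅ the departing group would be CH₃CH₂O⁻ (pKₐ(CH₃CH₂OH) ≈ 16). Strong base; alkoxides do not leave unassisted.
From CH₃CH₂–O(H)C₂H₅⁺ the leaving group is R'OH (pKₐ(R'OH₂⁺) ≈ -2.4). Neutral; leaves from a protonated ether (an oxonium ion, R–O(H)R'⁺).
(In practice CH₃CH₂–O(H)C₂H₅⁺ is made from CH₃CH₂–OC₂H₅ by protonation with concentrated HBr, allowing neutral ethanol, rather than ethoxide, to depart.)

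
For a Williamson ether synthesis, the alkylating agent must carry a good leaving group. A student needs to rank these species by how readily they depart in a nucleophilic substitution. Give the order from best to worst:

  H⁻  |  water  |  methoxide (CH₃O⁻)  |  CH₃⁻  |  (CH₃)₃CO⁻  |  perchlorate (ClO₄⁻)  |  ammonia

Rank by basicity of the departing species: weakest base leaves most easily.
perchlorate (ClO₄⁻): pKₐ(HClO₄) ≈ -10
water: pKₐ(H₃O⁺) ≈ -1.7
ammonia: pKₐ(NH₄⁺) ≈ 9.2
methoxide (CH₃O⁻): pKₐ(CH₃OH) ≈ 15.5
(CH₃)₃CO⁻: pKₐ(t-BuOH) ≈ 18
H⁻: pKₐ(H₂) ≈ 36
CH₃⁻: pKₐ(CH₄) ≈ 48

perchlorate (ClO₄⁻) > water > ammonia > methoxide (CH₃O⁻) > (CH₃)₃CO⁻ > H⁻ > CH₃⁻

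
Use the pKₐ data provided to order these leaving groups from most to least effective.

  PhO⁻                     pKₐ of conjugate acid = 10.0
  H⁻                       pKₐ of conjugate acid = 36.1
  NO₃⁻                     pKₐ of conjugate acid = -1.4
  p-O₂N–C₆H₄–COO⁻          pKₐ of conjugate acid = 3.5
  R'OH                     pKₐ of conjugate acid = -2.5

R'OH > NO₃⁻ > p-O₂N–C₆H₄–COO⁻ > PhO⁻ > H⁻

Lower conjugate-acid pKₐ ⇒ weaker base ⇒ better leaving group.
Sorting by the given values: R'OH (-2.5), NO₃⁻ (-1.4), p-O₂N–C₆H₄–COO⁻ (3.5), PhO⁻ (10.0), H⁻ (36.1).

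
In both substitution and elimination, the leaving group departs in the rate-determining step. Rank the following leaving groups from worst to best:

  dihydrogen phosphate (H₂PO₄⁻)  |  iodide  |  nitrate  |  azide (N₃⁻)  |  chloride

The more stable X⁻ (or X) is on its own — i.e. the weaker a base it is — the better a leaving group it makes.
iodide: pKₐ(HI) ≈ -10
chloride: pKₐ(HCl) ≈ -7
nitrate: pKₐ(HNO₃) ≈ -1.3
dihydrogen phosphate (H₂PO₄⁻): pKₐ(H₃PO₄) ≈ 2.1
azide (N₃⁻): pKₐ(HN₃) ≈ 4.7
Listed from poorest to best leaving group as asked.

azide (N₃⁻) < dihydrogen phosphate (H₂PO₄⁻) < nitrate < chloride < iodide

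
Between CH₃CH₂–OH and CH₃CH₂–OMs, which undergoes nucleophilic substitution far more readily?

CH₃CH₂–OMs

From CH₃CH₂–OH the departing group would be OH⁻ (pKₐ(H₂O) ≈ 15.7). Strong base; essentially never leaves without prior activation.
From CH₃CH₂–OMs the leaving group is OMs⁻ (pKₐ(CH₃SO₃H (MsOH)) ≈ -1.9). Resonance-delocalised alkanesulfonate.
(In practice CH₃CH₂–OMs is made from CH₃CH₂–OH by treatment with MsCl / Et₃N, converting the hydroxyl into a mesylate.)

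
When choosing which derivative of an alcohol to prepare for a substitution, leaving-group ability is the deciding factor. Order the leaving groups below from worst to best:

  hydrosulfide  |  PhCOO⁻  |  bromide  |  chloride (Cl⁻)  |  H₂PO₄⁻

hydrosulfide < PhCOO⁻ < H₂PO₄⁻ < chloride (Cl⁻) < bromide

Leaving-group ability tracks the stability of the departed species; conjugate-acid pKₐ is the usual yardstick (lower pKₐ → better LG).
bromide: pKₐ(HBr) ≈ -9
chloride (Cl⁻): pKₐ(HCl) ≈ -7 — moderately weak base
H₂PO₄⁻: pKₐ(H₃PO₄) ≈ 2.1 — moderate base; biological leaving group after further activation
PhCOO⁻: pKₐ(C₆H₅COOH) ≈ 4.2 — aryl carboxylate
hydrosulfide: pKₐ(H₂S) ≈ 7
Reversing gives the worst-to-best order requested.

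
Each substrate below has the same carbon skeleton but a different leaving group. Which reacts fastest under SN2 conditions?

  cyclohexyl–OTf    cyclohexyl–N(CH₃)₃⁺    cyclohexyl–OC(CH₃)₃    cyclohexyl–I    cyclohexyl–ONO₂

cyclohexyl–OTf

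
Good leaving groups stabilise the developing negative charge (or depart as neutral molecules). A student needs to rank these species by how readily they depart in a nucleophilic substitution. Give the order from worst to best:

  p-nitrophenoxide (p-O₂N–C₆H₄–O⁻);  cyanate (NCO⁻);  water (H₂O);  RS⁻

RS⁻ < p-nitrophenoxide (p-O₂N–C₆H₄–O⁻) < cyanate (NCO⁻) < water (H₂O)

Rank by basicity of the departing species: weakest base leaves most easily.
water (H₂O): pKₐ(H₃O⁺) ≈ -1.7
cyanate (NCO⁻): pKₐ(HOCN) ≈ 3.5
p-nitrophenoxide (p-O₂N–C₆H₄–O⁻): pKₐ(p-nitrophenol) ≈ 7.2
RS⁻: pKₐ(RSH (a thiol)) ≈ 10.5
Listed from poorest to best leaving group as asked.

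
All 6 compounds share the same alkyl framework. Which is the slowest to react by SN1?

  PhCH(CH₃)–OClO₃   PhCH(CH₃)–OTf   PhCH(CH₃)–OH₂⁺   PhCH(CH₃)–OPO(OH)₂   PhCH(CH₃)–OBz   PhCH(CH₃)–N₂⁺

PhCH(CH₃)–OBz

Identical carbon frameworks mean the comparison reduces to leaving-group quality.
A good leaving group is a weak base: the lower the pKₐ of its conjugate acid, the more readily it departs.
PhCH(CH₃)–N₂⁺ loses N₂: no meaningful conjugate acid; N₂ departs as an exceptionally stable neutral molecule
PhCH(CH₃)–OTf loses OTf⁻: pKₐ(CF₃SO₃H (triflic acid)) ≈ -14
PhCH(CH₃)–OClO₃ loses ClO₄⁻: pKₐ(HClO₄) ≈ -10
PhCH(CH₃)–OH₂⁺ loses H₂O: pKₐ(H₃O⁺) ≈ -1.7
PhCH(CH₃)–OPO(OH)₂ loses H₂PO₄⁻: pKₐ(H₃PO₄) ≈ 2.1
PhCH(CH₃)–OBz loses PhCOO⁻: pKₐ(C₆H₅COOH) ≈ 4.2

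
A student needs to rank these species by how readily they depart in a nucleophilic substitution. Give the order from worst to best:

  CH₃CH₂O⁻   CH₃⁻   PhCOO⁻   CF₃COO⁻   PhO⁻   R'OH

Leaving-group ability tracks the stability of the departed species; conjugate-acid pKₐ is the usual yardstick (lower pKₐ → better LG).
R'OH: pKₐ(R'OH₂⁺) ≈ -2.4 — neutral; leaves from a protonated ether (an oxonium ion, R–O(H)R'⁺)
CF₃COO⁻: pKₐ(CF₃COOH) ≈ 0.2 — strongly electron-withdrawing CF₃ stabilises the carboxylate
PhCOO⁻: pKₐ(C₆H₅COOH) ≈ 4.2 — aryl carboxylate
PhO⁻: pKₐ(C₆H₅OH (phenol)) ≈ 10
CH₃CH₂O⁻: pKₐ(CH₃CH₂OH) ≈ 16 — strong base; alkoxides do not leave unassisted
CH₃⁻: pKₐ(CH₄) ≈ 48 — unstabilised carbanion; the worst conceivable leaving group
Reversing gives the worst-to-best order requested.

CH₃⁻ < CH₃CH₂O⁻ < PhO⁻ < PhCOO⁻ < CF₃COO⁻ < R'OH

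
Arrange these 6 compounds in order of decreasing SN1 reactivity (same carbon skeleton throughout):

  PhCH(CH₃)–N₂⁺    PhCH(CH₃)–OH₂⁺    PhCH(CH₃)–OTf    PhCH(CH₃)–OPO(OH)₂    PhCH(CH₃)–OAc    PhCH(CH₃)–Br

PhCH(CH₃)–N₂⁺ > PhCH(CH₃)–OTf > PhCH(CH₃)–Br > PhCH(CH₃)–OH₂⁺ > PhCH(CH₃)–OPO(OH)₂ > PhCH(CH₃)–OAc

The skeletons are identical, so relative rate is governed entirely by leaving-group ability.
A good leaving group is a weak base: the lower the pKₐ of its conjugate acid, the more readily it departs.
PhCH(CH₃)–N₂⁺ loses N₂: no meaningful conjugate acid; N₂ departs as an exceptionally stable neutral molecule
PhCH(CH₃)–OTf loses OTf⁻: pKₐ(CF₃SO₃H (triflic acid)) ≈ -14
PhCH(CH₃)–Br loses Br⁻: pKₐ(HBr) ≈ -9
PhCH(CH₃)–OH₂⁺ loses H₂O: pKₐ(H₃O⁺) ≈ -1.7
PhCH(CH₃)–OPO(OH)₂ loses H₂PO₄⁻: pKₐ(H₃PO₄) ≈ 2.1
PhCH(CH₃)–OAc loses AcO⁻: pKₐ(CH₃COOH) ≈ 4.8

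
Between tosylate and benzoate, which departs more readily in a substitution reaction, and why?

tosylate

tosylate is the better leaving group.
pKₐ(p-CH₃C₆H₄SO₃H (TsOH)) ≈ -2.8 versus pKₐ(C₆H₅COOH) ≈ 4.2: tosylate is the much weaker base.
Resonance-delocalised arenesulfonate.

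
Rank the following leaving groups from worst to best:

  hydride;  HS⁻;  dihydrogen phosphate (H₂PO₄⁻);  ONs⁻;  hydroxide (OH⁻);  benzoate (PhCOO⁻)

hydride < hydroxide (OH⁻) < HS⁻ < benzoate (PhCOO⁻) < dihydrogen phosphate (H₂PO₄⁻) < ONs⁻

A good leaving group is a weak base: the lower the pKₐ of its conjugate acid, the more readily it departs.
ONs⁻: pKₐ(p-O₂NC₆H₄SO₃H) ≈ -3.5
dihydrogen phosphate (H₂PO₄⁻): pKₐ(H₃PO₄) ≈ 2.1 — moderate base; biological leaving group after further activation
benzoate (PhCOO⁻): pKₐ(C₆H₅COOH) ≈ 4.2 — aryl carboxylate
HS⁻: pKₐ(H₂S) ≈ 7 — larger and more polarisable than the oxygen analogue
hydroxide (OH⁻): pKₐ(H₂O) ≈ 15.7 — strong base; essentially never leaves without prior activation
hydride: pKₐ(H₂) ≈ 36
Listed from poorest to best leaving group as asked.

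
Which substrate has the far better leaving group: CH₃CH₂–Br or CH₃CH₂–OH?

From CH₃CH₂–OH the departing group would be OH⁻ (pKₐ(H₂O) ≈ 15.7). Strong base; essentially never leaves without prior activation.
From CH₃CH₂–Br the leaving group is Br⁻ (pKₐ(HBr) ≈ -9). Weak base; good leaving group.
(In practice CH₃CH₂–Br is made from CH₃CH₂–OH by treatment with PBr₃, replacing the hydroxyl with bromide.)

CH₃CH₂–Br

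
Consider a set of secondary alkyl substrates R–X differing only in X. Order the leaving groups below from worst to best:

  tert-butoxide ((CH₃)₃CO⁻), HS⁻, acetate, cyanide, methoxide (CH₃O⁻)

The more stable X⁻ (or X) is on its own — i.e. the weaker a base it is — the better a leaving group it makes.
acetate: pKₐ(CH₃COOH) ≈ 4.8 — resonance-stabilised but still a weak base
HS⁻: pKₐ(H₂S) ≈ 7
cyanide: pKₐ(HCN) ≈ 9.2 — sp carbon stabilises the charge somewhat, but still a poor LG
methoxide (CH₃O⁻): pKₐ(CH₃OH) ≈ 15.5
tert-butoxide ((CH₃)₃CO⁻): pKₐ(t-BuOH) ≈ 18 — bulky, strongly basic alkoxide
Reversing gives the worst-to-best order requested.

tert-butoxide ((CH₃)₃CO⁻) < methoxide (CH₃O⁻) < cyanide < HS⁻ < acetate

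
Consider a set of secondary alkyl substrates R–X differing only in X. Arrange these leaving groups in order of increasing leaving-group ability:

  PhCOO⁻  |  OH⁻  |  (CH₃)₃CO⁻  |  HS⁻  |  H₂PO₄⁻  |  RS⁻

(CH₃)₃CO⁻ < OH⁻ < RS⁻ < HS⁻ < PhCOO⁻ < H₂PO₄⁻

H₂PO₄⁻: pKₐ(H₃PO₄) ≈ 2.1 — moderate base; biological leaving group after further activation
PhCOO⁻: pKₐ(C₆H₅COOH) ≈ 4.2 — aryl carboxylate
HS⁻: pKₐ(H₂S) ≈ 7
RS⁻: pKₐ(RSH (a thiol)) ≈ 10.5
OH⁻: pKₐ(H₂O) ≈ 15.7 — strong base; essentially never leaves without prior activation
(CH₃)₃CO⁻: pKₐ(t-BuOH) ≈ 18 — bulky, strongly basic alkoxide
The question asks for worst first, so the sequence is read in increasing leaving-group ability.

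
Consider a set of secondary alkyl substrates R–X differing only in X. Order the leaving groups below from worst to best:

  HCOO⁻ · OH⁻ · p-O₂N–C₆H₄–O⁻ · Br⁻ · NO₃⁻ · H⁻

A good leaving group is a weak base: the lower the pKₐ of its conjugate acid, the more readily it departs.
Br⁻: pKₐ(HBr) ≈ -9 — weak base; good leaving group
NO₃⁻: pKₐ(HNO₃) ≈ -1.3
HCOO⁻: pKₐ(HCOOH) ≈ 3.8
p-O₂N–C₆H₄–O⁻: pKₐ(p-nitrophenol) ≈ 7.2
OH⁻: pKₐ(H₂O) ≈ 15.7
H⁻: pKₐ(H₂) ≈ 36
Listed from poorest to best leaving group as asked.

H⁻ < OH⁻ < p-O₂N–C₆H₄–O⁻ < HCOO⁻ < NO₃⁻ < Br⁻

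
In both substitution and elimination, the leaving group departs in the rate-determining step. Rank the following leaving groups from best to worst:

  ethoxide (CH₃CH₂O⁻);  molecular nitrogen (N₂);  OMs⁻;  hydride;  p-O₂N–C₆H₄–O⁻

Rank by basicity of the departing species: weakest base leaves most easily.
molecular nitrogen (N₂): no meaningful conjugate acid; N₂ departs as an exceptionally stable neutral molecule
OMs⁻: pKₐ(CH₃SO₃H (MsOH)) ≈ -1.9
p-O₂N–C₆H₄–O⁻: pKₐ(p-nitrophenol) ≈ 7.2 — nitro group delocalises the charge; the classic chromogenic LG
ethoxide (CH₃CH₂O⁻): pKₐ(CH₃CH₂OH) ≈ 16 — strong base; alkoxides do not leave unassisted
hydride: pKₐ(H₂) ≈ 36 — extremely strong base; leaves only in special hydride-transfer contexts

molecular nitrogen (N₂) > OMs⁻ > p-O₂N–C₆H₄–O⁻ > ethoxide (CH₃CH₂O⁻) > hydride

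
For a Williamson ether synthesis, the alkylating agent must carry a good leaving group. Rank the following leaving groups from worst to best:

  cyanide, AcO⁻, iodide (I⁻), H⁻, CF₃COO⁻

H⁻ < cyanide < AcO⁻ < CF₃COO⁻ < iodide (I⁻)

iodide (I⁻): pKₐ(HI) ≈ -10 — large, highly polarisable; very weak base
CF₃COO⁻: pKₐ(CF₃COOH) ≈ 0.2
AcO⁻: pKₐ(CH₃COOH) ≈ 4.8 — resonance-stabilised but still a weak base
cyanide: pKₐ(HCN) ≈ 9.2 — sp carbon stabilises the charge somewhat, but still a poor LG
H⁻: pKₐ(H₂) ≈ 36
The question asks for worst first, so the sequence is read in increasing leaving-group ability.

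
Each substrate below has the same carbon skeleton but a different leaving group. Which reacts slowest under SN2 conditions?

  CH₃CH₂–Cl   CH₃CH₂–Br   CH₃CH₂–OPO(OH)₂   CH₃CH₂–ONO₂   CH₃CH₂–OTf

With the same alkyl group throughout, only the leaving group differentiates the rates.
The more stable X⁻ (or X) is on its own — i.e. the weaker a base it is — the better a leaving group it makes.
CH₃CH₂–OTf loses OTf⁻: pKₐ(CF₃SO₃H (triflic acid)) ≈ -14
CH₃CH₂–Br loses Br⁻: pKₐ(HBr) ≈ -9
CH₃CH₂–Cl loses Cl⁻: pKₐ(HCl) ≈ -7
CH₃CH₂–ONO₂ loses NO₃⁻: pKₐ(HNO₃) ≈ -1.3
CH₃CH₂–OPO(OH)₂ loses H₂PO₄⁻: pKₐ(H₃PO₄) ≈ 2.1

CH₃CH₂–OPO(OH)₂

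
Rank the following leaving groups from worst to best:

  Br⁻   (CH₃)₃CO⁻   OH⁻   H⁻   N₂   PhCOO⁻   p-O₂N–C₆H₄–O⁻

H⁻ < (CH₃)₃CO⁻ < OH⁻ < p-O₂N–C₆H₄–O⁻ < PhCOO⁻ < Br⁻ < N₂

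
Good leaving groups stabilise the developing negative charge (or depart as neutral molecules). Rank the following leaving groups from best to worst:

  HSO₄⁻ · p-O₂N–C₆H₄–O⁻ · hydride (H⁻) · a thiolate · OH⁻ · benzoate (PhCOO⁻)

HSO₄⁻: pKₐ(H₂SO₄) ≈ -3
benzoate (PhCOO⁻): pKₐ(C₆H₅COOH) ≈ 4.2
p-O₂N–C₆H₄–O⁻: pKₐ(p-nitrophenol) ≈ 7.2
a thiolate: pKₐ(RSH (a thiol)) ≈ 10.5
OH⁻: pKₐ(H₂O) ≈ 15.7
hydride (H⁻): pKₐ(H₂) ≈ 36

HSO₄⁻ > benzoate (PhCOO⁻) > p-O₂N–C₆H₄–O⁻ > a thiolate > OH⁻ > hydride (H⁻)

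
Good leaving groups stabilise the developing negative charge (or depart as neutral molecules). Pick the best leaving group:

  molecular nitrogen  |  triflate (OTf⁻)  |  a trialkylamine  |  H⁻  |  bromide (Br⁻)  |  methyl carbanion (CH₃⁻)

molecular nitrogen

molecular nitrogen: no meaningful conjugate acid; N₂ departs as an exceptionally stable neutral molecule
triflate (OTf⁻): pKₐ(CF₃SO₃H (triflic acid)) ≈ -14
bromide (Br⁻): pKₐ(HBr) ≈ -9
a trialkylamine: pKₐ(R'₃NH⁺) ≈ 10.7
H⁻: pKₐ(H₂) ≈ 36
methyl carbanion (CH₃⁻): pKₐ(CH₄) ≈ 48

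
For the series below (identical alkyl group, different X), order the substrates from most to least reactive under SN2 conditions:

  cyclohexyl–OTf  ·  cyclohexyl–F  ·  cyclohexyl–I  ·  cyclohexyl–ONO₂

cyclohexyl–OTf > cyclohexyl–I > cyclohexyl–ONO₂ > cyclohexyl–F

Same R in every case — rank the leaving groups.
A good leaving group is a weak base: the lower the pKₐ of its conjugate acid, the more readily it departs.
cyclohexyl–OTf loses OTf⁻: pKₐ(CF₃SO₃H (triflic acid)) ≈ -14
cyclohexyl–I loses I⁻: pKₐ(HI) ≈ -10
cyclohexyl–ONO₂ loses NO₃⁻: pKₐ(HNO₃) ≈ -1.3
cyclohexyl–F loses F⁻: pKₐ(HF) ≈ 3.2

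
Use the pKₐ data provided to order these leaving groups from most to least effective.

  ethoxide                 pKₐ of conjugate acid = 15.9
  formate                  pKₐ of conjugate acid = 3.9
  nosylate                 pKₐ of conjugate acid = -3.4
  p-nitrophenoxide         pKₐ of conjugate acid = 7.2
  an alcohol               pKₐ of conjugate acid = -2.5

nosylate > an alcohol > formate > p-nitrophenoxide > ethoxide

Lower conjugate-acid pKₐ ⇒ weaker base ⇒ better leaving group.
Sorting by the given values: nosylate (-3.4), an alcohol (-2.5), formate (3.9), p-nitrophenoxide (7.2), ethoxide (15.9).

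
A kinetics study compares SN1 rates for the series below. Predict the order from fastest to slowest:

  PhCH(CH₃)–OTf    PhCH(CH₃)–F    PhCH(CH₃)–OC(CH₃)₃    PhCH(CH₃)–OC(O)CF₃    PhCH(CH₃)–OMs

PhCH(CH₃)–OTf > PhCH(CH₃)–OMs > PhCH(CH₃)–OC(O)CF₃ > PhCH(CH₃)–F > PhCH(CH₃)–OC(CH₃)₃

Identical carbon frameworks mean the comparison reduces to leaving-group quality.
A good leaving group is a weak base: the lower the pKₐ of its conjugate acid, the more readily it departs.
PhCH(CH₃)–OTf loses OTf⁻: pKₐ(CF₃SO₃H (triflic acid)) ≈ -14
PhCH(CH₃)–OMs loses OMs⁻: pKₐ(CH₃SO₃H (MsOH)) ≈ -1.9
PhCH(CH₃)–OC(O)CF₃ loses CF₃COO⁻: pKₐ(CF₃COOH) ≈ 0.2
PhCH(CH₃)–F loses F⁻: pKₐ(HF) ≈ 3.2
PhCH(CH₃)–OC(CH₃)₃ loses (CH₃)₃CO⁻: pKₐ(t-BuOH) ≈ 18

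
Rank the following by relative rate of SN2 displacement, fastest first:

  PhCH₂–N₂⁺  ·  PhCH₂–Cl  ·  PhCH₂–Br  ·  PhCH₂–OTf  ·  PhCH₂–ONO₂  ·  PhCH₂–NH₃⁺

PhCH₂–N₂⁺ > PhCH₂–OTf > PhCH₂–Br > PhCH₂–Cl > PhCH₂–ONO₂ > PhCH₂–NH₃⁺

Identical carbon frameworks mean the comparison reduces to leaving-group quality.
Leaving-group ability tracks the stability of the departed species; conjugate-acid pKₐ is the usual yardstick (lower pKₐ → better LG).
PhCH₂–N₂⁺ loses N₂: no meaningful conjugate acid; N₂ departs as an exceptionally stable neutral molecule
PhCH₂–OTf loses OTf⁻: pKₐ(CF₃SO₃H (triflic acid)) ≈ -14
PhCH₂–Br loses Br⁻: pKₐ(HBr) ≈ -9
PhCH₂–Cl loses Cl⁻: pKₐ(HCl) ≈ -7
PhCH₂–ONO₂ loses NO₃⁻: pKₐ(HNO₃) ≈ -1.3
PhCH₂–NH₃⁺ loses NH₃: pKₐ(NH₄⁺) ≈ 9.2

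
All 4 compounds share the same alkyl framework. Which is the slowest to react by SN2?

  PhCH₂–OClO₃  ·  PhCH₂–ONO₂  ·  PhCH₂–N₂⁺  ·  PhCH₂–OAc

PhCH₂–OAc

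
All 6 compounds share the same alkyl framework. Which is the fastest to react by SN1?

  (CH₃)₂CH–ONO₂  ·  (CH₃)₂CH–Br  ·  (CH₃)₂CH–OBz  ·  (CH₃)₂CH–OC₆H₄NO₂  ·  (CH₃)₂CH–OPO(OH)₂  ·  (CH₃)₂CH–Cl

(CH₃)₂CH–Br

With the same alkyl group throughout, only the leaving group differentiates the rates.
The more stable X⁻ (or X) is on its own — i.e. the weaker a base it is — the better a leaving group it makes.
(CH₃)₂CH–Br loses Br⁻: pKₐ(HBr) ≈ -9
(CH₃)₂CH–Cl loses Cl⁻: pKₐ(HCl) ≈ -7
(CH₃)₂CH–ONO₂ loses NO₃⁻: pKₐ(HNO₃) ≈ -1.3
(CH₃)₂CH–OPO(OH)₂ loses H₂PO₄⁻: pKₐ(H₃PO₄) ≈ 2.1
(CH₃)₂CH–OBz loses PhCOO⁻: pKₐ(C₆H₅COOH) ≈ 4.2
(CH₃)₂CH–OC₆H₄NO₂ loses p-O₂N–C₆H₄–O⁻: pKₐ(p-nitrophenol) ≈ 7.2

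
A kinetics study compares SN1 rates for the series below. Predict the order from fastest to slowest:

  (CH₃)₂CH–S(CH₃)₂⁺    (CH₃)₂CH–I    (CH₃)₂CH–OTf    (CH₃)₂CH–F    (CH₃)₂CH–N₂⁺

(CH₃)₂CH–N₂⁺ > (CH₃)₂CH–OTf > (CH₃)₂CH–I > (CH₃)₂CH–S(CH₃)₂⁺ > (CH₃)₂CH–F

Same R in every case — rank the leaving groups.
A good leaving group is a weak base: the lower the pKₐ of its conjugate acid, the more readily it departs.
(CH₃)₂CH–N₂⁺ loses N₂: no meaningful conjugate acid; N₂ departs as an exceptionally stable neutral molecule
(CH₃)₂CH–OTf loses OTf⁻: pKₐ(CF₃SO₃H (triflic acid)) ≈ -14
(CH₃)₂CH–I loses I⁻: pKₐ(HI) ≈ -10
(CH₃)₂CH–S(CH₃)₂⁺ loses SR'₂: pKₐ(R'₂SH⁺) ≈ -7
(CH₃)₂CH–F loses F⁻: pKₐ(HF) ≈ 3.2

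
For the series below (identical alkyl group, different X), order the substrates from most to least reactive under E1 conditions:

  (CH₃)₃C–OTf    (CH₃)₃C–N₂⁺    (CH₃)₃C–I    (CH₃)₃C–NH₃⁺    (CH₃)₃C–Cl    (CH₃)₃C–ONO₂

With the same alkyl group throughout, only the leaving group differentiates the rates.
A good leaving group is a weak base: the lower the pKₐ of its conjugate acid, the more readily it departs.
(CH₃)₃C–N₂⁺ loses N₂: no meaningful conjugate acid; N₂ departs as an exceptionally stable neutral molecule
(CH₃)₃C–OTf loses OTf⁻: pKₐ(CF₃SO₃H (triflic acid)) ≈ -14
(CH₃)₃C–I loses I⁻: pKₐ(HI) ≈ -10
(CH₃)₃C–Cl loses Cl⁻: pKₐ(HCl) ≈ -7
(CH₃)₃C–ONO₂ loses NO₃⁻: pKₐ(HNO₃) ≈ -1.3
(CH₃)₃C–NH₃⁺ loses NH₃: pKₐ(NH₄⁺) ≈ 9.2

(CH₃)₃C–N₂⁺ > (CH₃)₃C–OTf > (CH₃)₃C–I > (CH₃)₃C–Cl > (CH₃)₃C–ONO₂ > (CH₃)₃C–NH₃⁺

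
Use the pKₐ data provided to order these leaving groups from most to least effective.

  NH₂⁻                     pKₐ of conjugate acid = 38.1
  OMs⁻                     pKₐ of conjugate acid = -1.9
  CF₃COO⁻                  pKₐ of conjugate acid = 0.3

OMs⁻ > CF₃COO⁻ > NH₂⁻

Lower conjugate-acid pKₐ ⇒ weaker base ⇒ better leaving group.
Sorting by the given values: OMs⁻ (-1.9), CF₃COO⁻ (0.3), NH₂⁻ (38.1).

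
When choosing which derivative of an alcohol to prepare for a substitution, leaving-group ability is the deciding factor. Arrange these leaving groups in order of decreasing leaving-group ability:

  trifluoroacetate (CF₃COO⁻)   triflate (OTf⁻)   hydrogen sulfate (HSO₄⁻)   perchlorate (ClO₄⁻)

The more stable X⁻ (or X) is on its own — i.e. the weaker a base it is — the better a leaving group it makes.
triflate (OTf⁻): pKₐ(CF₃SO₃H (triflic acid)) ≈ -14
perchlorate (ClO₄⁻): pKₐ(HClO₄) ≈ -10
hydrogen sulfate (HSO₄⁻): pKₐ(H₂SO₄) ≈ -3
trifluoroacetate (CF₃COO⁻): pKₐ(CF₃COOH) ≈ 0.2

triflate (OTf⁻) > perchlorate (ClO₄⁻) > hydrogen sulfate (HSO₄⁻) > trifluoroacetate (CF₃COO⁻)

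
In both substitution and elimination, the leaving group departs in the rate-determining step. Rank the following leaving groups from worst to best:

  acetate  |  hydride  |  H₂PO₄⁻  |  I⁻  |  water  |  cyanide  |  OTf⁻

The more stable X⁻ (or X) is on its own — i.e. the weaker a base it is — the better a leaving group it makes.
OTf⁻: pKₐ(CF₃SO₃H (triflic acid)) ≈ -14 — charge spread over three oxygens and a CF₃ group; the premier leaving group in synthesis
I⁻: pKₐ(HI) ≈ -10
water: pKₐ(H₃O⁺) ≈ -1.7 — neutral; leaves from a protonated alcohol (R–OH₂⁺)
H₂PO₄⁻: pKₐ(H₃PO₄) ≈ 2.1
acetate: pKₐ(CH₃COOH) ≈ 4.8
cyanide: pKₐ(HCN) ≈ 9.2 — sp carbon stabilises the charge somewhat, but still a poor LG
hydride: pKₐ(H₂) ≈ 36
Reversing gives the worst-to-best order requested.

hydride < cyanide < acetate < H₂PO₄⁻ < water < I⁻ < OTf⁻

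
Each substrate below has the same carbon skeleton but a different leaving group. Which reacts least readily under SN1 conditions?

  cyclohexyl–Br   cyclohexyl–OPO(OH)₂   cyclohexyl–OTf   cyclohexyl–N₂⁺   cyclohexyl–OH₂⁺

With the same alkyl group throughout, only the leaving group differentiates the rates.
Leaving-group ability tracks the stability of the departed species; conjugate-acid pKₐ is the usual yardstick (lower pKₐ → better LG).
cyclohexyl–N₂⁺ loses N₂: no meaningful conjugate acid; N₂ departs as an exceptionally stable neutral molecule
cyclohexyl–OTf loses OTf⁻: pKₐ(CF₃SO₃H (triflic acid)) ≈ -14
cyclohexyl–Br loses Br⁻: pKₐ(HBr) ≈ -9
cyclohexyl–OH₂⁺ loses H₂O: pKₐ(H₃O⁺) ≈ -1.7
cyclohexyl–OPO(OH)₂ loses H₂PO₄⁻: pKₐ(H₃PO₄) ≈ 2.1

cyclohexyl–OPO(OH)₂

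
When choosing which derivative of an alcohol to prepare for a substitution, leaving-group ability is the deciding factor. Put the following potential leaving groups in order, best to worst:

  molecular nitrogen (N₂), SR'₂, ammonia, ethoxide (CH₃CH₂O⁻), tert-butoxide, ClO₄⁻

Rank by basicity of the departing species: weakest base leaves most easily.
molecular nitrogen (N₂): no meaningful conjugate acid; N₂ departs as an exceptionally stable neutral molecule
ClO₄⁻: pKₐ(HClO₄) ≈ -10 — extremely weak base; rarely used for safety reasons
SR'₂: pKₐ(R'₂SH⁺) ≈ -7 — neutral; leaves from a sulfonium salt (R–SR'₂⁺)
ammonia: pKₐ(NH₄⁺) ≈ 9.2
ethoxide (CH₃CH₂O⁻): pKₐ(CH₃CH₂OH) ≈ 16 — strong base; alkoxides do not leave unassisted
tert-butoxide: pKₐ(t-BuOH) ≈ 18

molecular nitrogen (N₂) > ClO₄⁻ > SR'₂ > ammonia > ethoxide (CH₃CH₂O⁻) > tert-butoxide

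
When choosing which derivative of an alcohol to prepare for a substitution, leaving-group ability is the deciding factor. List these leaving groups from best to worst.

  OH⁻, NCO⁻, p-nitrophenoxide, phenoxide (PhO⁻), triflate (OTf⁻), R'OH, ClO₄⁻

triflate (OTf⁻) > ClO₄⁻ > R'OH > NCO⁻ > p-nitrophenoxide > phenoxide (PhO⁻) > OH⁻

A good leaving group is a weak base: the lower the pKₐ of its conjugate acid, the more readily it departs.
triflate (OTf⁻): pKₐ(CF₃SO₃H (triflic acid)) ≈ -14
ClO₄⁻: pKₐ(HClO₄) ≈ -10
R'OH: pKₐ(R'OH₂⁺) ≈ -2.4
NCO⁻: pKₐ(HOCN) ≈ 3.5
p-nitrophenoxide: pKₐ(p-nitrophenol) ≈ 7.2
phenoxide (PhO⁻): pKₐ(C₆H₅OH (phenol)) ≈ 10
OH⁻: pKₐ(H₂O) ≈ 15.7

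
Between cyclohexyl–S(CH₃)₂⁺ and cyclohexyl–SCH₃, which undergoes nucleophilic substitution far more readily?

From cyclohexyl–SCH₃ the departing group would be RS⁻ (pKₐ(RSH (a thiol)) ≈ 10.5). Moderately basic; rarely leaves without activation.
From cyclohexyl–S(CH₃)₂⁺ the leaving group is SR'₂ (pKₐ(R'₂SH⁺) ≈ -7). Neutral; leaves from a sulfonium salt (R–SR'₂⁺).
(In practice cyclohexyl–S(CH₃)₂⁺ is made from cyclohexyl–SCH₃ by S-methylation with CH₃I, allowing neutral dimethyl sulfide, rather than methanethiolate, to depart.)

cyclohexyl–S(CH₃)₂⁺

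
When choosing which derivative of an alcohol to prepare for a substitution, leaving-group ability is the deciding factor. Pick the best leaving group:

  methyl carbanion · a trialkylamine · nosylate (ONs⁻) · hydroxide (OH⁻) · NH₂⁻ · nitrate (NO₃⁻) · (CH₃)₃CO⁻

nosylate (ONs⁻)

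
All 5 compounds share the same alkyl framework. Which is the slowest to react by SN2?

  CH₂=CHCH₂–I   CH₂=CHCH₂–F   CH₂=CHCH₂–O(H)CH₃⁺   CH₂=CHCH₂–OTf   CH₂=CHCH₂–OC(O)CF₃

CH₂=CHCH₂–F

Identical carbon frameworks mean the comparison reduces to leaving-group quality.
A good leaving group is a weak base: the lower the pKₐ of its conjugate acid, the more readily it departs.
CH₂=CHCH₂–OTf loses OTf⁻: pKₐ(CF₃SO₃H (triflic acid)) ≈ -14
CH₂=CHCH₂–I loses I⁻: pKₐ(HI) ≈ -10
CH₂=CHCH₂–O(H)CH₃⁺ loses R'OH: pKₐ(R'OH₂⁺) ≈ -2.4
CH₂=CHCH₂–OC(O)CF₃ loses CF₃COO⁻: pKₐ(CF₃COOH) ≈ 0.2
CH₂=CHCH₂–F loses F⁻: pKₐ(HF) ≈ 3.2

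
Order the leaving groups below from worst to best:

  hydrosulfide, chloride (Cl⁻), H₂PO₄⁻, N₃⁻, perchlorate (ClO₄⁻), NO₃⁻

Rank by basicity of the departing species: weakest base leaves most easily.
perchlorate (ClO₄⁻): pKₐ(HClO₄) ≈ -10 — extremely weak base; rarely used for safety reasons
chloride (Cl⁻): pKₐ(HCl) ≈ -7
NO₃⁻: pKₐ(HNO₃) ≈ -1.3
H₂PO₄⁻: pKₐ(H₃PO₄) ≈ 2.1 — moderate base; biological leaving group after further activation
N₃⁻: pKₐ(HN₃) ≈ 4.7 — linear, resonance-stabilised
hydrosulfide: pKₐ(H₂S) ≈ 7
Listed from poorest to best leaving group as asked.

hydrosulfide < N₃⁻ < H₂PO₄⁻ < NO₃⁻ < chloride (Cl⁻) < perchlorate (ClO₄⁻)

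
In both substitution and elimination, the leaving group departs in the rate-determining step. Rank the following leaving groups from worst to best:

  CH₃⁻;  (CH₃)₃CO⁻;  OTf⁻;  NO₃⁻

Leaving-group ability tracks the stability of the departed species; conjugate-acid pKₐ is the usual yardstick (lower pKₐ → better LG).
OTf⁻: pKₐ(CF₃SO₃H (triflic acid)) ≈ -14 — charge spread over three oxygens and a CF₃ group; the premier leaving group in synthesis
NO₃⁻: pKₐ(HNO₃) ≈ -1.3
(CH₃)₃CO⁻: pKₐ(t-BuOH) ≈ 18 — bulky, strongly basic alkoxide
CH₃⁻: pKₐ(CH₄) ≈ 48
Reversing gives the worst-to-best order requested.

CH₃⁻ < (CH₃)₃CO⁻ < NO₃⁻ < OTf⁻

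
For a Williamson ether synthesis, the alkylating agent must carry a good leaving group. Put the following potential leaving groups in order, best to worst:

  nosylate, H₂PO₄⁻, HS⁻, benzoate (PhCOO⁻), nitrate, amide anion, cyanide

nosylate > nitrate > H₂PO₄⁻ > benzoate (PhCOO⁻) > HS⁻ > cyanide > amide anion

Rank by basicity of the departing species: weakest base leaves most easily.
nosylate: pKₐ(p-O₂NC₆H₄SO₃H) ≈ -3.5
nitrate: pKₐ(HNO₃) ≈ -1.3
H₂PO₄⁻: pKₐ(H₃PO₄) ≈ 2.1
benzoate (PhCOO⁻): pKₐ(C₆H₅COOH) ≈ 4.2
HS⁻: pKₐ(H₂S) ≈ 7
cyanide: pKₐ(HCN) ≈ 9.2
amide anion: pKₐ(NH₃) ≈ 38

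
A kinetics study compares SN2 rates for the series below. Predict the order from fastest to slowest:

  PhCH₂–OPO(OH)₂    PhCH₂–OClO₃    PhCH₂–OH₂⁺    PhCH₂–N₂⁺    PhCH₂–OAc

Identical carbon frameworks mean the comparison reduces to leaving-group quality.
A good leaving group is a weak base: the lower the pKₐ of its conjugate acid, the more readily it departs.
PhCH₂–N₂⁺ loses N₂: no meaningful conjugate acid; N₂ departs as an exceptionally stable neutral molecule
PhCH₂–OClO₃ loses ClO₄⁻: pKₐ(HClO₄) ≈ -10
PhCH₂–OH₂⁺ loses H₂O: pKₐ(H₃O⁺) ≈ -1.7
PhCH₂–OPO(OH)₂ loses H₂PO₄⁻: pKₐ(H₃PO₄) ≈ 2.1
PhCH₂–OAc loses AcO⁻: pKₐ(CH₃COOH) ≈ 4.8

PhCH₂–N₂⁺ > PhCH₂–OClO₃ > PhCH₂–OH₂⁺ > PhCH₂–OPO(OH)₂ > PhCH₂–OAc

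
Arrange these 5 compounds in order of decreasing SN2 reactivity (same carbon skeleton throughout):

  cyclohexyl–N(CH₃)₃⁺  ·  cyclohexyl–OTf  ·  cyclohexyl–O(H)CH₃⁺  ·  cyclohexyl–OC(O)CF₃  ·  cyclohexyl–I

cyclohexyl–OTf > cyclohexyl–I > cyclohexyl–O(H)CH₃⁺ > cyclohexyl–OC(O)CF₃ > cyclohexyl–N(CH₃)₃⁺

With the same alkyl group throughout, only the leaving group differentiates the rates.
Rank by basicity of the departing species: weakest base leaves most easily.
cyclohexyl–OTf loses OTf⁻: pKₐ(CF₃SO₃H (triflic acid)) ≈ -14
cyclohexyl–I loses I⁻: pKₐ(HI) ≈ -10
cyclohexyl–O(H)CH₃⁺ loses R'OH: pKₐ(R'OH₂⁺) ≈ -2.4
cyclohexyl–OC(O)CF₃ loses CF₃COO⁻: pKₐ(CF₃COOH) ≈ 0.2
cyclohexyl–N(CH₃)₃⁺ loses NR'₃: pKₐ(R'₃NH⁺) ≈ 10.7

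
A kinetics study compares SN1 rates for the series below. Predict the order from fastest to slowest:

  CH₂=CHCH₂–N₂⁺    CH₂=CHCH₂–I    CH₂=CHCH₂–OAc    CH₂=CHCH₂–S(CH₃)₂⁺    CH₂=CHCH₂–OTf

CH₂=CHCH₂–N₂⁺ > CH₂=CHCH₂–OTf > CH₂=CHCH₂–I > CH₂=CHCH₂–S(CH₃)₂⁺ > CH₂=CHCH₂–OAc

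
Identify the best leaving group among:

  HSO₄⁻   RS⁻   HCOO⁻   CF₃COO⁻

HSO₄⁻

HSO₄⁻: pKₐ(H₂SO₄) ≈ -3
CF₃COO⁻: pKₐ(CF₃COOH) ≈ 0.2
HCOO⁻: pKₐ(HCOOH) ≈ 3.8
RS⁻: pKₐ(RSH (a thiol)) ≈ 10.5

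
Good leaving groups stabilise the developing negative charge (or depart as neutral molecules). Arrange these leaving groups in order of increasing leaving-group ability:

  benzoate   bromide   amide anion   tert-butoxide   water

Leaving-group ability tracks the stability of the departed species; conjugate-acid pKₐ is the usual yardstick (lower pKₐ → better LG).
bromide: pKₐ(HBr) ≈ -9 — weak base; good leaving group
water: pKₐ(H₃O⁺) ≈ -1.7
benzoate: pKₐ(C₆H₅COOH) ≈ 4.2
tert-butoxide: pKₐ(t-BuOH) ≈ 18
amide anion: pKₐ(NH₃) ≈ 38
Listed from poorest to best leaving group as asked.

amide anion < tert-butoxide < benzoate < water < bromide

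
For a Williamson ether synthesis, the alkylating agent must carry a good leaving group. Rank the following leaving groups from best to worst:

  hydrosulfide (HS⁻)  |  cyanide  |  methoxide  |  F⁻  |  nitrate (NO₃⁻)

nitrate (NO₃⁻) > F⁻ > hydrosulfide (HS⁻) > cyanide > methoxide

nitrate (NO₃⁻): pKₐ(HNO₃) ≈ -1.3
F⁻: pKₐ(HF) ≈ 3.2
hydrosulfide (HS⁻): pKₐ(H₂S) ≈ 7
cyanide: pKₐ(HCN) ≈ 9.2
methoxide: pKₐ(CH₃OH) ≈ 15.5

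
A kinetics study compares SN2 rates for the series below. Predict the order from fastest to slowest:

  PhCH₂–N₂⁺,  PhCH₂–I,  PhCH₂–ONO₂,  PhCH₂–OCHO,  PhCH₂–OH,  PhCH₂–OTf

PhCH₂–N₂⁺ > PhCH₂–OTf > PhCH₂–I > PhCH₂–ONO₂ > PhCH₂–OCHO > PhCH₂–OH

The skeletons are identical, so relative rate is governed entirely by leaving-group ability.
A good leaving group is a weak base: the lower the pKₐ of its conjugate acid, the more readily it departs.
PhCH₂–N₂⁺ loses N₂: no meaningful conjugate acid; N₂ departs as an exceptionally stable neutral molecule
PhCH₂–OTf loses OTf⁻: pKₐ(CF₃SO₃H (triflic acid)) ≈ -14
PhCH₂–I loses I⁻: pKₐ(HI) ≈ -10
PhCH₂–ONO₂ loses NO₃⁻: pKₐ(HNO₃) ≈ -1.3
PhCH₂–OCHO loses HCOO⁻: pKₐ(HCOOH) ≈ 3.8
PhCH₂–OH loses OH⁻: pKₐ(H₂O) ≈ 15.7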